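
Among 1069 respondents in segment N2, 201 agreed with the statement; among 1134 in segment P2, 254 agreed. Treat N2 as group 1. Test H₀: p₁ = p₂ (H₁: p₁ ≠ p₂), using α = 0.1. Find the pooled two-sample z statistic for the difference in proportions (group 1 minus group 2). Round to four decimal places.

z = -2.0837

p̂₁ = 201/1069 = 0.1880262, p̂₂ = 254/1134 = 0.2239859.
Pooled p̂ = (201+254)/(1069+1134) = 455/2203 = 0.2065365.
SE = √(p̂(1−p̂)(1/n₁+1/n₂)) = √(0.2065365·0.7934635·0.00181729) = √(0.000297816) = 0.0172573.
z = (0.1880262 − 0.2239859)/0.0172573 = -0.0359597/0.0172573 = -2.0837.
Two-sided p-value ≈ 2·Φ(−2.084) = 0.0372, so at α = 0.1 we reject H₀.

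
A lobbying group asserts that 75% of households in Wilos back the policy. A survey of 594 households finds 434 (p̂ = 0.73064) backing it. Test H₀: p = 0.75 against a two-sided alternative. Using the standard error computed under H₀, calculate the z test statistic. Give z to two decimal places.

p̂ = 434/594 ≈ 0.7306.
Under H₀, SE = √(0.75·0.25/594) = √(0.000315657) = 0.0178.
z = (0.7306 − 0.75)/0.0178 = -0.0194/0.0178 = -1.09.
Two-sided p-value ≈ 2·Φ(−1.090) = 0.2758.

z = -1.09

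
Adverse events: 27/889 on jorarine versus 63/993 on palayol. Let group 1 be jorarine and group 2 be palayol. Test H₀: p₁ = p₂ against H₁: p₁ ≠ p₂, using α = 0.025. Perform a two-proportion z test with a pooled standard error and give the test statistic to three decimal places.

z = -3.357

p̂₁ = 27/889 = 0.03037, p̂₂ = 63/993 = 0.06344.
Pooled p̂ = (27+63)/(889+993) = 90/1882 = 0.04782.
SE = √(p̂(1−p̂)(1/n₁+1/n₂)) = √(0.04782·0.95218·0.00213191) = √(9.70756e-05) = 0.00985.
z = (0.03037 − 0.06344)/0.00985 = -0.03307/0.00985 = -3.357.
Two-sided p-value ≈ 2·Φ(−3.357) = 0.0008; since p < α = 0.025, reject H₀.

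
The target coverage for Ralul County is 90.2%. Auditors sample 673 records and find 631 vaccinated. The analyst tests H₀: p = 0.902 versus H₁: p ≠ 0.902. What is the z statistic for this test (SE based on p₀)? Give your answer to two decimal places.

p̂ = 631/673 ≈ 0.93759.
Standard error under H₀: √(0.902×0.098/673) = 0.01146.
z = (0.93759 − 0.902)/0.01146 = 0.03559/0.01146 = 3.11.

z = 3.11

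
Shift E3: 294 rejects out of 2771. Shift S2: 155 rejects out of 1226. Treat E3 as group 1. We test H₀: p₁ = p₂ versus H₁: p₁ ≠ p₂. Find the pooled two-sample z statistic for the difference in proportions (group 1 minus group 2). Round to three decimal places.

p̂₁ = 294/2771 ≈ 0.10610, p̂₂ = 155/1226 ≈ 0.12643.
Pooled p̂ = (294+155)/(2771+1226) = 449/3997 = 0.11233.
SE = √(0.0997153 × 0.00117654) = 0.01083.
z = (0.10610 − 0.12643)/0.01083 = -0.02033/0.01083 = -1.877.
Two-sided p-value ≈ 2·Φ(−1.877) = 0.0605.

z = -1.877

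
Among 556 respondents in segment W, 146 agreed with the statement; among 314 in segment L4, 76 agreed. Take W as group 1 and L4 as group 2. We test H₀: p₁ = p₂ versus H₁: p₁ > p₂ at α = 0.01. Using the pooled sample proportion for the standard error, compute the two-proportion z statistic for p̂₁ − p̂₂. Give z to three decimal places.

z = 0.668

p̂₁ = 146/556 ≈ 0.26259, p̂₂ = 76/314 ≈ 0.24204.
Pooled p̂ = (146+76)/(556+314) = 222/870 = 0.25517.
SE = √(p̂(1−p̂)(1/n₁+1/n₂)) = √(0.25517·0.74483·0.00498327) = √(0.000947118) = 0.03078.
z = (0.26259 − 0.24204)/0.03078 = 0.02055/0.03078 = 0.668.
p-value = P(Z > 0.668) ≈ 0.2521. With α = 0.01, fail to reject H₀.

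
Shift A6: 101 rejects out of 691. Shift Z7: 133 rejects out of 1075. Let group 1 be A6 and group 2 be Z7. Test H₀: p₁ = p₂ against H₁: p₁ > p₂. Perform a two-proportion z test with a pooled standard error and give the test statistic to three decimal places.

p̂₁ = 101/691 ≈ 0.14616, p̂₂ = 133/1075 ≈ 0.12372.
Pooled p̂ = (101+133)/(691+1075) = 234/1766 = 0.13250.
SE = √(p̂(1−p̂)(1/n₁+1/n₂)) = √(0.13250·0.86750·0.00237741) = √(0.000273273) = 0.01653.
z = (0.14616 − 0.12372)/0.01653 = 0.02244/0.01653 = 1.358.

z = 1.358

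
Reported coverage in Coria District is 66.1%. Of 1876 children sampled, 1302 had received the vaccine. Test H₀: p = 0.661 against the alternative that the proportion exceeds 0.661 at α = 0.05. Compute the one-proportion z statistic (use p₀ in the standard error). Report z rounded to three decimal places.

p̂ = 1302/1876 ≈ 0.69403.
Under H₀, SE = √(0.661·0.339/1876) = √(0.000119445) = 0.01093.
z = (0.69403 − 0.661)/0.01093 = 0.03303/0.01093 = 3.022.
p-value = P(Z > 3.022) ≈ 0.0013. With α = 0.05, reject H₀.

z = 3.022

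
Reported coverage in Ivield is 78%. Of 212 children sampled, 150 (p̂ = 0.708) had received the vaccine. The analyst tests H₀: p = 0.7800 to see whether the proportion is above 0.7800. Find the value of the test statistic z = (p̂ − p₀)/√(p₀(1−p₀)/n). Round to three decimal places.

z = -2.547

p̂ = 150/212 = 0.70755.
SE = √(p₀(1−p₀)/n) = √(0.1716/212) = 0.02845.
z = (0.70755 − 0.78)/0.02845 = -0.07245/0.02845 = -2.547.
p-value = P(Z > -2.547) ≈ 0.9946.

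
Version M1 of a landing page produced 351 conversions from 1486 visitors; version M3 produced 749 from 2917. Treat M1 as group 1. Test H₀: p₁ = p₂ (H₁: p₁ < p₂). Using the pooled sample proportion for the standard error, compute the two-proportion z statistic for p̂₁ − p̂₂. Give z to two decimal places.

z = -1.49

p̂₁ = 351/1486 = 0.2362, p̂₂ = 749/2917 = 0.2568.
Pooled p̂ = (351+749)/(1486+2917) = 1100/4403 = 0.2498.
SE = √(p̂(1−p̂)(1/n₁+1/n₂)) = √(0.2498·0.7502·0.00101577) = √(0.000190369) = 0.0138.
z = (0.2362 − 0.2568)/0.0138 = -0.0206/0.0138 = -1.49.
p-value = P(Z < -1.491) ≈ 0.0680.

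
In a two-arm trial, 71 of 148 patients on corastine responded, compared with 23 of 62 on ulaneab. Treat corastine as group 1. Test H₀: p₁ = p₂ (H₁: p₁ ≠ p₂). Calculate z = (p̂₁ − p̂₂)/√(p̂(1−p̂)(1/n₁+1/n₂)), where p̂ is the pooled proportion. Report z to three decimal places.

p̂₁ = 71/148 ≈ 0.47973, p̂₂ = 23/62 ≈ 0.37097.
Pooled p̂ = (71+23)/(148+62) = 94/210 = 0.44762.
SE = √(p̂(1−p̂)(1/n₁+1/n₂)) = √(0.44762·0.55238·0.0228858) = √(0.00565865) = 0.07522.
z = (0.47973 − 0.37097)/0.07522 = 0.10876/0.07522 = 1.446.

z = 1.446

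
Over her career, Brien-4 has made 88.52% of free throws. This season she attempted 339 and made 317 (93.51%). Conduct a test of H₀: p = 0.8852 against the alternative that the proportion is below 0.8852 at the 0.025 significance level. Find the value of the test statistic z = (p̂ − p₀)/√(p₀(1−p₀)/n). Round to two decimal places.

p̂ = 317/339 = 0.9351.
Under H₀, SE = √(0.8852·0.1148/339) = √(0.000299767) = 0.0173.
z = (0.9351 − 0.8852)/0.0173 = 0.0499/0.0173 = 2.88.
p-value = P(Z < 2.882) ≈ 0.9980, so at α = 0.025 we fail to reject H₀.

z = 2.88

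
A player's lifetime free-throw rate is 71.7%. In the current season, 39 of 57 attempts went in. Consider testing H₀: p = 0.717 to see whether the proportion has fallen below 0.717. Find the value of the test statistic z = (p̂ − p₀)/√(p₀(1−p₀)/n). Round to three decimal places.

p̂ = 39/57 = 0.68421.
SE = √(p₀(1−p₀)/n) = √(0.20291/57) = 0.05966.
z = (0.68421 − 0.717)/0.05966 = -0.03279/0.05966 = -0.550.

z = -0.550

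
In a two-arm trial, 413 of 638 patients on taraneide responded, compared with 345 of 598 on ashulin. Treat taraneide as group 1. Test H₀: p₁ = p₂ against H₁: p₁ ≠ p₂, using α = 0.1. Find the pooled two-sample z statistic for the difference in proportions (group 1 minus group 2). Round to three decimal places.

p̂₁ = 413/638 = 0.64734, p̂₂ = 345/598 = 0.57692.
Pooled p̂ = (413+345)/(638+598) = 758/1236 = 0.61327.
SE = √(0.23717 × 0.00323964) = 0.02772.
z = (0.64734 − 0.57692)/0.02772 = 0.07042/0.02772 = 2.540.
p-value = 2·P(Z > 2.540) ≈ 0.0111, so at α = 0.1 we reject H₀.

z = 2.540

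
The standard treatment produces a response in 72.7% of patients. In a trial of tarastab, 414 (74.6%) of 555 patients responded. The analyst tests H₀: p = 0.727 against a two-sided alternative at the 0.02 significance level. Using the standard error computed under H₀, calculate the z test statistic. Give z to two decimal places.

p̂ = 414/555 ≈ 0.7459.
Under H₀, SE = √(0.727·0.273/555) = √(0.000357605) = 0.0189.
z = (0.7459 − 0.727)/0.0189 = 0.0189/0.0189 = 1.00.
p-value = 2·P(Z > 1.002) ≈ 0.3164. With α = 0.02, fail to reject H₀.

z = 1.00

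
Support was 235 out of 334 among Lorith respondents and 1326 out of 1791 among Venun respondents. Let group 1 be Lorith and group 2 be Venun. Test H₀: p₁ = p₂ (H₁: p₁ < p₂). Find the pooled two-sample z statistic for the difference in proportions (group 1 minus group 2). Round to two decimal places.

p̂₁ = 235/334 ≈ 0.7036, p̂₂ = 1326/1791 ≈ 0.7404.
Pooled p̂ = (235+1326)/(334+1791) = 1561/2125 = 0.7346.
SE = √(p̂(1−p̂)(1/n₁+1/n₂)) = √(0.7346·0.2654·0.00355236) = √(0.000692598) = 0.0263.
z = (0.7036 − 0.7404)/0.0263 = -0.0368/0.0263 = -1.40.

z = -1.40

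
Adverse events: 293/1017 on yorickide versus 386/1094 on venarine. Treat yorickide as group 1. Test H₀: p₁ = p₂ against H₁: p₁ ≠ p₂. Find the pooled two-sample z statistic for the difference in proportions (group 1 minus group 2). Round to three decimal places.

p̂₁ = 293/1017 ≈ 0.28810, p̂₂ = 386/1094 ≈ 0.35283.
Pooled p̂ = (293+386)/(1017+1094) = 679/2111 = 0.32165.
SE = √(0.218191 × 0.00189736) = 0.02035.
z = (0.28810 − 0.35283)/0.02035 = -0.06473/0.02035 = -3.181.
p-value = 2·P(Z > 3.181) ≈ 0.0015.

z = -3.181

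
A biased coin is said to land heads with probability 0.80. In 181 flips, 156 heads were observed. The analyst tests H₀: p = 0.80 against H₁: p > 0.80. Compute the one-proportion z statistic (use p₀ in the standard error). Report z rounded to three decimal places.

p̂ = 156/181 = 0.86188.
Standard error under H₀: √(0.8×0.2/181) = 0.02973.
z = (0.86188 − 0.8)/0.02973 = 0.06188/0.02973 = 2.081.

z = 2.081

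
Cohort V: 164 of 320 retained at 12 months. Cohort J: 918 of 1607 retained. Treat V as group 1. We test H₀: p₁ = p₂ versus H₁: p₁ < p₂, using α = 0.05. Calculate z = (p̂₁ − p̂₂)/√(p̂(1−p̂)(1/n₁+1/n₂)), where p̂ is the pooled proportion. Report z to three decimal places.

z = -1.934

p̂₁ = 164/320 ≈ 0.51250, p̂₂ = 918/1607 ≈ 0.57125.
Pooled p̂ = (164+918)/(320+1607) = 1082/1927 = 0.56149.
SE = √(0.246218 × 0.00374728) = 0.03038.
z = (0.51250 − 0.57125)/0.03038 = -0.05875/0.03038 = -1.934.
p-value = P(Z < -1.934) ≈ 0.0265; since p < α = 0.05, reject H₀.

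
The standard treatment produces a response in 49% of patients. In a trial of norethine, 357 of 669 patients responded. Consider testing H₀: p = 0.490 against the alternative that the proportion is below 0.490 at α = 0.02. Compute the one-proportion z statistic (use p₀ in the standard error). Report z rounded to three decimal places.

z = 2.258

p̂ = 357/669 = 0.533632.
Under H₀, SE = √(0.49·0.51/669) = √(0.000373543) = 0.019327.
z = (0.533632 − 0.49)/0.019327 = 0.043632/0.019327 = 2.258.
p-value = P(Z < 2.258) ≈ 0.9880, so at α = 0.02 we fail to reject H₀.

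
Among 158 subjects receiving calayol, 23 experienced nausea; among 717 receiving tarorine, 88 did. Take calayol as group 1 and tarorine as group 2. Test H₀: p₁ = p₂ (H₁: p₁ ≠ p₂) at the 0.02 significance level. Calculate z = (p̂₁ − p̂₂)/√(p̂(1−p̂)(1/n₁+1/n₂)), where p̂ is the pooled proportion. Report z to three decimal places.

p̂₁ = 23/158 ≈ 0.14557, p̂₂ = 88/717 ≈ 0.12273.
Pooled p̂ = (23+88)/(158+717) = 111/875 = 0.12686.
SE = √(0.110764 × 0.00772381) = 0.02925.
z = (0.14557 − 0.12273)/0.02925 = 0.02284/0.02925 = 0.781.
p-value = 2·P(Z > 0.781) ≈ 0.4350. With α = 0.02, fail to reject H₀.

z = 0.781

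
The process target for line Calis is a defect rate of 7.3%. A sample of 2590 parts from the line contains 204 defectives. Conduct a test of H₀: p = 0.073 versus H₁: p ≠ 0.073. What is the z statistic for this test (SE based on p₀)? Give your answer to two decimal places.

z = 1.13

p̂ = 204/2590 = 0.07876.
Under H₀, SE = √(0.073·0.927/2590) = √(2.61278e-05) = 0.00511.
z = (0.07876 − 0.073)/0.00511 = 0.00576/0.00511 = 1.13.
Two-sided p-value ≈ 2·Φ(−1.128) = 0.2594.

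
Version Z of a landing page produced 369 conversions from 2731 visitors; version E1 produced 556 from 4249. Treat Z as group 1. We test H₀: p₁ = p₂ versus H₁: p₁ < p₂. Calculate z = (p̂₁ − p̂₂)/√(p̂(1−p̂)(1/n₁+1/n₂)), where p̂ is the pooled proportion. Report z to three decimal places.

p̂₁ = 369/2731 ≈ 0.135115, p̂₂ = 556/4249 ≈ 0.130854.
Pooled p̂ = (369+556)/(2731+4249) = 925/6980 = 0.132521.
SE = √(p̂(1−p̂)(1/n₁+1/n₂)) = √(0.132521·0.867479·0.000601516) = √(6.915e-05) = 0.008316.
z = (0.135115 − 0.130854)/0.008316 = 0.004261/0.008316 = 0.512.

z = 0.512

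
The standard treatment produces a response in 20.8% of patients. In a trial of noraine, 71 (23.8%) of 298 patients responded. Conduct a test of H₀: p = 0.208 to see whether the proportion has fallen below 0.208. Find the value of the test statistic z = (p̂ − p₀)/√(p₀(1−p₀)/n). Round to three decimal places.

p̂ = 71/298 = 0.23826.
Under H₀, SE = √(0.208·0.792/298) = √(0.000552805) = 0.02351.
z = (0.23826 − 0.208)/0.02351 = 0.03026/0.02351 = 1.287.

z = 1.287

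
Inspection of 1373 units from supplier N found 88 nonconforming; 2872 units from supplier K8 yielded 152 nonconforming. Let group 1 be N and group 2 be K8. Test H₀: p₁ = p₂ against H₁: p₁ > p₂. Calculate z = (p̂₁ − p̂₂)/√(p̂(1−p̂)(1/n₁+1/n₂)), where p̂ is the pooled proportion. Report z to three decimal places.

p̂₁ = 88/1373 ≈ 0.06409, p̂₂ = 152/2872 ≈ 0.05292.
Pooled p̂ = (88+152)/(1373+2872) = 240/4245 = 0.05654.
SE = √(p̂(1−p̂)(1/n₁+1/n₂)) = √(0.05654·0.94346·0.00107652) = √(5.74224e-05) = 0.00758.
z = (0.06409 − 0.05292)/0.00758 = 0.01117/0.00758 = 1.474.

z = 1.474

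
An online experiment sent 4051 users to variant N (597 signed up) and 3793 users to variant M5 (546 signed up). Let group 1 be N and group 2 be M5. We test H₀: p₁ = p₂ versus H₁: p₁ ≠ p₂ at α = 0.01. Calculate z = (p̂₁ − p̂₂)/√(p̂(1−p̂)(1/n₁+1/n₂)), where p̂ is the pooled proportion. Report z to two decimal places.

z = 0.43

p̂₁ = 597/4051 ≈ 0.14737, p̂₂ = 546/3793 ≈ 0.14395.
Pooled p̂ = (597+546)/(4051+3793) = 1143/7844 = 0.14572.
SE = √(p̂(1−p̂)(1/n₁+1/n₂)) = √(0.14572·0.85428·0.000510496) = √(6.35482e-05) = 0.00797.
z = (0.14737 − 0.14395)/0.00797 = 0.00342/0.00797 = 0.43.
p-value = 2·P(Z > 0.429) ≈ 0.6678; since p > α = 0.01, fail to reject H₀.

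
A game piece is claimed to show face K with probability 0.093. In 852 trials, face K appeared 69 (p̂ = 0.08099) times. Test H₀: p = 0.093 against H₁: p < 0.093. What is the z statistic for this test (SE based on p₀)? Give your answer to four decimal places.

z = -1.2074

p̂ = 69/852 = 0.080986.
Under H₀, SE = √(0.093·0.907/852) = √(9.90035e-05) = 0.009950.
z = (0.080986 − 0.093)/0.009950 = -0.012014/0.009950 = -1.2074.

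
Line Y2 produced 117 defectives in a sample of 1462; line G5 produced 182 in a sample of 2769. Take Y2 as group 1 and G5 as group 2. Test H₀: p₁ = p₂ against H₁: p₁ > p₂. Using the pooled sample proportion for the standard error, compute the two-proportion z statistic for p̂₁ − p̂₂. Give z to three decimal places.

p̂₁ = 117/1462 = 0.080027, p̂₂ = 182/2769 = 0.065728.
Pooled p̂ = (117+182)/(1462+2769) = 299/4231 = 0.070669.
SE = √(0.0656748 × 0.00104514) = 0.008285.
z = (0.080027 − 0.065728)/0.008285 = 0.014299/0.008285 = 1.726.

z = 1.726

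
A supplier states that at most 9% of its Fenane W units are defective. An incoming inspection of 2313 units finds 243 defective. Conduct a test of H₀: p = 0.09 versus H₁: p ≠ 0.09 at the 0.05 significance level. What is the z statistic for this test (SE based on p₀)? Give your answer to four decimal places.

p̂ = 243/2313 ≈ 0.1050584.
SE = √(p₀(1−p₀)/n) = √(0.0819/2313) = 0.0059505.
z = (0.1050584 − 0.09)/0.0059505 = 0.0150584/0.0059505 = 2.5306.
p-value = 2·P(Z > 2.531) ≈ 0.0114, so at α = 0.05 we reject H₀.

z = 2.5306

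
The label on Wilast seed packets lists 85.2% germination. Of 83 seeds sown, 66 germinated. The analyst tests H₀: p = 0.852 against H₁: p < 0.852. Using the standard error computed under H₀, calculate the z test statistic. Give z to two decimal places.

z = -1.46

p̂ = 66/83 = 0.7952.
Standard error under H₀: √(0.852×0.148/83) = 0.0390.
z = (0.7952 − 0.852)/0.0390 = -0.0568/0.0390 = -1.46.
p-value = P(Z < -1.458) ≈ 0.0725.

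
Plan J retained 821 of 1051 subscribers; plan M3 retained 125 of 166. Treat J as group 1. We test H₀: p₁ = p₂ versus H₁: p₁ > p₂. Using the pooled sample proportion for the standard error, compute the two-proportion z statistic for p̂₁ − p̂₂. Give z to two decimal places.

p̂₁ = 821/1051 = 0.7812, p̂₂ = 125/166 = 0.7530.
Pooled p̂ = (821+125)/(1051+166) = 946/1217 = 0.7773.
SE = √(p̂(1−p̂)(1/n₁+1/n₂)) = √(0.7773·0.2227·0.00697557) = √(0.00120742) = 0.0347.
z = (0.7812 − 0.7530)/0.0347 = 0.0282/0.0347 = 0.81.
p-value = P(Z > 0.810) ≈ 0.2089.

z = 0.81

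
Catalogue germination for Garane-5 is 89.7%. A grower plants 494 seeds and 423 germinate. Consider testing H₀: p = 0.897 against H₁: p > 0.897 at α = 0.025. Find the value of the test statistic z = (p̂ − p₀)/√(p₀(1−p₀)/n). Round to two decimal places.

p̂ = 423/494 ≈ 0.85628.
Standard error under H₀: √(0.897×0.103/494) = 0.01368.
z = (0.85628 − 0.897)/0.01368 = -0.04072/0.01368 = -2.98.
p-value = P(Z > -2.978) ≈ 0.9985, so at α = 0.025 we fail to reject H₀.

z = -2.98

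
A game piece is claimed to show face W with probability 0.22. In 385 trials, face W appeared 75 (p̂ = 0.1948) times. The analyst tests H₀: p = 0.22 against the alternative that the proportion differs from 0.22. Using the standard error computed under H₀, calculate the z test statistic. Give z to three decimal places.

p̂ = 75/385 ≈ 0.19481.
Standard error under H₀: √(0.22×0.78/385) = 0.02111.
z = (0.19481 − 0.22)/0.02111 = -0.02519/0.02111 = -1.193.
Two-sided p-value ≈ 2·Φ(−1.193) = 0.2327.

z = -1.193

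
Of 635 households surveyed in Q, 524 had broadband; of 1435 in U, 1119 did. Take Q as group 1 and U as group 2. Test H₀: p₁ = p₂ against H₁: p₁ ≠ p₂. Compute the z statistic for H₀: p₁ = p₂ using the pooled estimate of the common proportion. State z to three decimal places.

p̂₁ = 524/635 ≈ 0.82520, p̂₂ = 1119/1435 ≈ 0.77979.
Pooled p̂ = (524+1119)/(635+1435) = 1643/2070 = 0.79372.
SE = √(p̂(1−p̂)(1/n₁+1/n₂)) = √(0.79372·0.20628·0.00227167) = √(0.000371937) = 0.01929.
z = (0.82520 − 0.77979)/0.01929 = 0.04541/0.01929 = 2.354.
Two-sided p-value ≈ 2·Φ(−2.354) = 0.0186.

z = 2.354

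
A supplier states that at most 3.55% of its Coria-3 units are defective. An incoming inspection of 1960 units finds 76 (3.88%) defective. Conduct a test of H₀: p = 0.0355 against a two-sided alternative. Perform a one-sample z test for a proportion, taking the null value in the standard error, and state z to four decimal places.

z = 0.7837

p̂ = 76/1960 = 0.038776.
SE = √(p₀(1−p₀)/n) = √(0.03424/1960) = 0.004180.
z = (0.038776 − 0.0355)/0.004180 = 0.003276/0.004180 = 0.7837.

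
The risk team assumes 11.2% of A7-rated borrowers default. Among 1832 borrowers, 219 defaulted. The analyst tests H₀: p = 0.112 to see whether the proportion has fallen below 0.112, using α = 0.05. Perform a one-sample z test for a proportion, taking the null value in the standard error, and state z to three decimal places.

p̂ = 219/1832 ≈ 0.1195415.
Under H₀, SE = √(0.112·0.888/1832) = √(5.42882e-05) = 0.0073681.
z = (0.1195415 − 0.112)/0.0073681 = 0.0075415/0.0073681 = 1.024.
p-value = P(Z < 1.024) ≈ 0.8470, so at α = 0.05 we fail to reject H₀.

z = 1.024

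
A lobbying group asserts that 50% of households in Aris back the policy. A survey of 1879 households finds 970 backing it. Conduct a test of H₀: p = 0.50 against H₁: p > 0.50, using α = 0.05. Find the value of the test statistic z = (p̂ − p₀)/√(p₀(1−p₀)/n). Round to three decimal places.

p̂ = 970/1879 = 0.516232.
Standard error under H₀: √(0.5×0.5/1879) = 0.011535.
z = (0.516232 − 0.5)/0.011535 = 0.016232/0.011535 = 1.407.
p-value = P(Z > 1.407) ≈ 0.0797, so at α = 0.05 we fail to reject H₀.

z = 1.407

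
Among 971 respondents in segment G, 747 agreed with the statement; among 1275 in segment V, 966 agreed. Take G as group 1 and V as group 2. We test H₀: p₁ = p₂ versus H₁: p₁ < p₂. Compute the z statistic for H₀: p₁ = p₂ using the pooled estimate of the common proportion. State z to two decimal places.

z = 0.64

p̂₁ = 747/971 ≈ 0.76931, p̂₂ = 966/1275 ≈ 0.75765.
Pooled p̂ = (747+966)/(971+1275) = 1713/2246 = 0.76269.
SE = √(0.180994 × 0.00181418) = 0.01812.
z = (0.76931 − 0.75765)/0.01812 = 0.01166/0.01812 = 0.64.
p-value = P(Z < 0.644) ≈ 0.7401.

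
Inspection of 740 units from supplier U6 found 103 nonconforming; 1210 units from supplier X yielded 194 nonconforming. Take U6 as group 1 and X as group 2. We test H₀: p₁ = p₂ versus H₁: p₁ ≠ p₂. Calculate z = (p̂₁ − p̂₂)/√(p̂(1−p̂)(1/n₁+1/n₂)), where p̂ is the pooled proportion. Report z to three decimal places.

p̂₁ = 103/740 ≈ 0.13919, p̂₂ = 194/1210 ≈ 0.16033.
Pooled p̂ = (103+194)/(740+1210) = 297/1950 = 0.15231.
SE = √(0.12911 × 0.0021778) = 0.01677.
z = (0.13919 − 0.16033)/0.01677 = -0.02114/0.01677 = -1.261.

z = -1.261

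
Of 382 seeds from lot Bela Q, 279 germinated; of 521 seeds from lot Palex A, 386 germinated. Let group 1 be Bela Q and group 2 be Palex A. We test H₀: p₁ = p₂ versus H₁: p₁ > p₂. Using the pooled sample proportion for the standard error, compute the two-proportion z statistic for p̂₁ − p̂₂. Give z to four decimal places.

p̂₁ = 279/382 ≈ 0.730366, p̂₂ = 386/521 ≈ 0.740883.
Pooled p̂ = (279+386)/(382+521) = 665/903 = 0.736434.
SE = √(p̂(1−p̂)(1/n₁+1/n₂)) = √(0.736434·0.263566·0.00453719) = √(0.000880663) = 0.029676.
z = (0.730366 − 0.740883)/0.029676 = -0.010517/0.029676 = -0.3544.
p-value = P(Z > -0.354) ≈ 0.6385.

z = -0.3544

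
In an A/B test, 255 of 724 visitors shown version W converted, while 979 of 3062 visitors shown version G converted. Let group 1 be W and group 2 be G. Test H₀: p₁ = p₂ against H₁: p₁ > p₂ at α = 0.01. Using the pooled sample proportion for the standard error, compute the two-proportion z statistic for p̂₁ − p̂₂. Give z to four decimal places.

p̂₁ = 255/724 = 0.352210, p̂₂ = 979/3062 = 0.319726.
Pooled p̂ = (255+979)/(724+3062) = 1234/3786 = 0.325938.
SE = √(p̂(1−p̂)(1/n₁+1/n₂)) = √(0.325938·0.674062·0.0017078) = √(0.000375207) = 0.019370.
z = (0.352210 − 0.319726)/0.019370 = 0.032484/0.019370 = 1.6770.
p-value = P(Z > 1.677) ≈ 0.0468, so at α = 0.01 we fail to reject H₀.

z = 1.6770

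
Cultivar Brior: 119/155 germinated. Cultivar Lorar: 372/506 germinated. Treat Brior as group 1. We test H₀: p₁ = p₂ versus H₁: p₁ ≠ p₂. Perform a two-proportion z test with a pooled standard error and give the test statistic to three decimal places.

z = 0.812

p̂₁ = 119/155 ≈ 0.767742, p̂₂ = 372/506 ≈ 0.735178.
Pooled p̂ = (119+372)/(155+506) = 491/661 = 0.742814.
SE = √(p̂(1−p̂)(1/n₁+1/n₂)) = √(0.742814·0.257186·0.0084279) = √(0.00161008) = 0.040126.
z = (0.767742 − 0.735178)/0.040126 = 0.032564/0.040126 = 0.812.
Two-sided p-value ≈ 2·Φ(−0.812) = 0.4170.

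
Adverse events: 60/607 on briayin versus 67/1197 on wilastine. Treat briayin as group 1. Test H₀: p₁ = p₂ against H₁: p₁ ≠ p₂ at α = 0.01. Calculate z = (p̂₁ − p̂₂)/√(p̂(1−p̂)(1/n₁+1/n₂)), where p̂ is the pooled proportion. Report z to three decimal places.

p̂₁ = 60/607 ≈ 0.09885, p̂₂ = 67/1197 ≈ 0.05597.
Pooled p̂ = (60+67)/(607+1197) = 127/1804 = 0.07040.
SE = √(p̂(1−p̂)(1/n₁+1/n₂)) = √(0.07040·0.92960·0.00248287) = √(0.000162487) = 0.01275.
z = (0.09885 − 0.05597)/0.01275 = 0.04288/0.01275 = 3.363.
p-value = 2·P(Z > 3.363) ≈ 0.0008, so at α = 0.01 we reject H₀.

z = 3.363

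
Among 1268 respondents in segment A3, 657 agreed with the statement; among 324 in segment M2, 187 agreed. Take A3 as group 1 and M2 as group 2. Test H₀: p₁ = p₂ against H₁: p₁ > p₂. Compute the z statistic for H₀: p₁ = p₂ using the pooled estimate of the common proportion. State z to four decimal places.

z = -1.8997

p̂₁ = 657/1268 = 0.518139, p̂₂ = 187/324 = 0.577160.
Pooled p̂ = (657+187)/(1268+324) = 844/1592 = 0.530151.
SE = √(p̂(1−p̂)(1/n₁+1/n₂)) = √(0.530151·0.469849·0.00387506) = √(0.000965243) = 0.031068.
z = (0.518139 − 0.577160)/0.031068 = -0.059021/0.031068 = -1.8997.
p-value = P(Z > -1.900) ≈ 0.9713.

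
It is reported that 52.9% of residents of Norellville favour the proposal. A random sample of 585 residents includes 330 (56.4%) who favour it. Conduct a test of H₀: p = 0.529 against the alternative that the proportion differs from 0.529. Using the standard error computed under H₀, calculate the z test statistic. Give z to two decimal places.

z = 1.70

p̂ = 330/585 ≈ 0.5641.
Under H₀, SE = √(0.529·0.471/585) = √(0.000425913) = 0.0206.
z = (0.5641 − 0.529)/0.0206 = 0.0351/0.0206 = 1.70.
Two-sided p-value ≈ 2·Φ(−1.701) = 0.0890.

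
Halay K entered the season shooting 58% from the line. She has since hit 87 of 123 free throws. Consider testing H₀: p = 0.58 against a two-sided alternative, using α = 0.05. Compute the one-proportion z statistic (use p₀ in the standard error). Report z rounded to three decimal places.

z = 2.861

p̂ = 87/123 = 0.70732.
Standard error under H₀: √(0.58×0.42/123) = 0.04450.
z = (0.70732 − 0.58)/0.04450 = 0.12732/0.04450 = 2.861.
Two-sided p-value ≈ 2·Φ(−2.861) = 0.0042, so at α = 0.05 we reject H₀.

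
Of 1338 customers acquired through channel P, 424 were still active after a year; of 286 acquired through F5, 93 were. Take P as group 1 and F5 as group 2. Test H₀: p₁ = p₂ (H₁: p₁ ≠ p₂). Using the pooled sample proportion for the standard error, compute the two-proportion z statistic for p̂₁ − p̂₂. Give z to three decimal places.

p̂₁ = 424/1338 = 0.31689, p̂₂ = 93/286 = 0.32517.
Pooled p̂ = (424+93)/(1338+286) = 517/1624 = 0.31835.
SE = √(0.217003 × 0.00424389) = 0.03035.
z = (0.31689 − 0.32517)/0.03035 = -0.00828/0.03035 = -0.273.

z = -0.273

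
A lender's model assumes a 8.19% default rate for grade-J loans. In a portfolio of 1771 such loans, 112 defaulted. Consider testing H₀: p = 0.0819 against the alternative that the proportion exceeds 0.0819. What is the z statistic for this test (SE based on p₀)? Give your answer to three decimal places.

p̂ = 112/1771 = 0.063241.
Under H₀, SE = √(0.0819·0.9181/1771) = √(4.24576e-05) = 0.006516.
z = (0.063241 − 0.0819)/0.006516 = -0.018659/0.006516 = -2.864.

z = -2.864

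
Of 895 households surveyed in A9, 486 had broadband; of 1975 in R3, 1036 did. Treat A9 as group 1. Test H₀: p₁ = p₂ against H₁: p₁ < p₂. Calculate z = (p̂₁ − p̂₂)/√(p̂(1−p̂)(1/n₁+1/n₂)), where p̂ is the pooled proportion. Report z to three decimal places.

p̂₁ = 486/895 ≈ 0.54302, p̂₂ = 1036/1975 ≈ 0.52456.
Pooled p̂ = (486+1036)/(895+1975) = 1522/2870 = 0.53031.
SE = √(0.249081 × 0.00162365) = 0.02011.
z = (0.54302 − 0.52456)/0.02011 = 0.01846/0.02011 = 0.918.
p-value = P(Z < 0.918) ≈ 0.8207.

z = 0.918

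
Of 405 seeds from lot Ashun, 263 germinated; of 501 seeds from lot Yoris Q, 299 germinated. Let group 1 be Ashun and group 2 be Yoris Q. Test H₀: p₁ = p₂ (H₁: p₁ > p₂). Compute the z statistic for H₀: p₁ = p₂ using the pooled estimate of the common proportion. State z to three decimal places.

p̂₁ = 263/405 = 0.64938, p̂₂ = 299/501 = 0.59681.
Pooled p̂ = (263+299)/(405+501) = 562/906 = 0.62031.
SE = √(p̂(1−p̂)(1/n₁+1/n₂)) = √(0.62031·0.37969·0.00446514) = √(0.00105166) = 0.03243.
z = (0.64938 − 0.59681)/0.03243 = 0.05257/0.03243 = 1.621.

z = 1.621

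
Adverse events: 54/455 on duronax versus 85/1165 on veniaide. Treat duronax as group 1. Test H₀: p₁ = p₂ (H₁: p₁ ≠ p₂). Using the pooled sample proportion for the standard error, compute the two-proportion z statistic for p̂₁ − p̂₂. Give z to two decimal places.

p̂₁ = 54/455 ≈ 0.1187, p̂₂ = 85/1165 ≈ 0.0730.
Pooled p̂ = (54+85)/(455+1165) = 139/1620 = 0.0858.
SE = √(0.0784404 × 0.00305617) = 0.0155.
z = (0.1187 − 0.0730)/0.0155 = 0.0457/0.0155 = 2.95.
Two-sided p-value ≈ 2·Φ(−2.953) = 0.0031.

z = 2.95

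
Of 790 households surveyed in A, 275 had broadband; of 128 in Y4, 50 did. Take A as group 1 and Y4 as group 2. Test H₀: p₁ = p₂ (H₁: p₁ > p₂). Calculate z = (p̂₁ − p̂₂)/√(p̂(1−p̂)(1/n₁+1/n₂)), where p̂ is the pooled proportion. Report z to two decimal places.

z = -0.93

p̂₁ = 275/790 = 0.3481, p̂₂ = 50/128 = 0.3906.
Pooled p̂ = (275+50)/(790+128) = 325/918 = 0.3540.
SE = √(p̂(1−p̂)(1/n₁+1/n₂)) = √(0.3540·0.6460·0.00907832) = √(0.00207615) = 0.0456.
z = (0.3481 − 0.3906)/0.0456 = -0.0425/0.0456 = -0.93.
p-value = P(Z > -0.933) ≈ 0.8247.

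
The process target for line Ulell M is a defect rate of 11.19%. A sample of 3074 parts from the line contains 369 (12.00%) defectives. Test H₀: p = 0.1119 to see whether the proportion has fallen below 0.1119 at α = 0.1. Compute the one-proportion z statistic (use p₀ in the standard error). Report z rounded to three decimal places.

z = 1.431

p̂ = 369/3074 = 0.12004.
Under H₀, SE = √(0.1119·0.8881/3074) = √(3.23287e-05) = 0.00569.
z = (0.12004 − 0.1119)/0.00569 = 0.00814/0.00569 = 1.431.
p-value = P(Z < 1.431) ≈ 0.9239. With α = 0.1, fail to reject H₀.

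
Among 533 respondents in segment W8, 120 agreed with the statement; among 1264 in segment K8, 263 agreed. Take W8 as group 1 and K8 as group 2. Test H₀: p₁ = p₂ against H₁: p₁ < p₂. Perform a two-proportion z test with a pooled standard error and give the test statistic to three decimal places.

p̂₁ = 120/533 ≈ 0.22514, p̂₂ = 263/1264 ≈ 0.20807.
Pooled p̂ = (120+263)/(533+1264) = 383/1797 = 0.21313.
SE = √(p̂(1−p̂)(1/n₁+1/n₂)) = √(0.21313·0.78687·0.00266731) = √(0.000447328) = 0.02115.
z = (0.22514 − 0.20807)/0.02115 = 0.01707/0.02115 = 0.807.
p-value = P(Z < 0.807) ≈ 0.7902.

z = 0.807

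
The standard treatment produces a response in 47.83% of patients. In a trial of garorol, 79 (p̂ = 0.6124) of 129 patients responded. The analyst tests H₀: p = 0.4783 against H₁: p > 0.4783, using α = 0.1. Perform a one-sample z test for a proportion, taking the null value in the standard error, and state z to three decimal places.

p̂ = 79/129 ≈ 0.61240.
Under H₀, SE = √(0.4783·0.5217/129) = √(0.00193433) = 0.04398.
z = (0.61240 − 0.4783)/0.04398 = 0.13410/0.04398 = 3.049.
p-value = P(Z > 3.049) ≈ 0.0011. With α = 0.1, reject H₀.

z = 3.049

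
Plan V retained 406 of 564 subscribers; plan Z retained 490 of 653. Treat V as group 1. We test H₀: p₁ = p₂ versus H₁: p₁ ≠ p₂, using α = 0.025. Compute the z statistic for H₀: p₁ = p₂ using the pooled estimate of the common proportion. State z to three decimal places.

p̂₁ = 406/564 = 0.71986, p̂₂ = 490/653 = 0.75038.
Pooled p̂ = (406+490)/(564+653) = 896/1217 = 0.73624.
SE = √(p̂(1−p̂)(1/n₁+1/n₂)) = √(0.73624·0.26376·0.00330444) = √(0.000641697) = 0.02533.
z = (0.71986 − 0.75038)/0.02533 = -0.03052/0.02533 = -1.205.
Two-sided p-value ≈ 2·Φ(−1.205) = 0.2282. With α = 0.025, fail to reject H₀.

z = -1.205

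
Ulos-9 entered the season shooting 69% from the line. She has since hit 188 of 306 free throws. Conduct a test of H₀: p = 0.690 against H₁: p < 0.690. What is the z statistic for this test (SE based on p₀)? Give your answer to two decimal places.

p̂ = 188/306 = 0.6144.
Under H₀, SE = √(0.69·0.31/306) = √(0.00069902) = 0.0264.
z = (0.6144 − 0.69)/0.0264 = -0.0756/0.0264 = -2.86.

z = -2.86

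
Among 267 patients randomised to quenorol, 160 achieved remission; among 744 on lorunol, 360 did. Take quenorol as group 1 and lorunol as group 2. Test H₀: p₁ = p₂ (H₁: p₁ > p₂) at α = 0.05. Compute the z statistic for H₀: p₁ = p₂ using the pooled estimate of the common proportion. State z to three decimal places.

p̂₁ = 160/267 ≈ 0.59925, p̂₂ = 360/744 ≈ 0.48387.
Pooled p̂ = (160+360)/(267+744) = 520/1011 = 0.51434.
SE = √(p̂(1−p̂)(1/n₁+1/n₂)) = √(0.51434·0.48566·0.0050894) = √(0.0012713) = 0.03566.
z = (0.59925 − 0.48387)/0.03566 = 0.11538/0.03566 = 3.236.
p-value = P(Z > 3.236) ≈ 0.0006. With α = 0.05, reject H₀.

z = 3.236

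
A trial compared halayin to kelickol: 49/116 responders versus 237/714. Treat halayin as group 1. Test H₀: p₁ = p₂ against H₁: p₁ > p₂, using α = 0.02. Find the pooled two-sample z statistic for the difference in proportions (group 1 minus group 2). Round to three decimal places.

p̂₁ = 49/116 ≈ 0.42241, p̂₂ = 237/714 ≈ 0.33193.
Pooled p̂ = (49+237)/(116+714) = 286/830 = 0.34458.
SE = √(0.225844 × 0.0100212) = 0.04757.
z = (0.42241 − 0.33193)/0.04757 = 0.09048/0.04757 = 1.902.
p-value = P(Z > 1.902) ≈ 0.0286. With α = 0.02, fail to reject H₀.

z = 1.902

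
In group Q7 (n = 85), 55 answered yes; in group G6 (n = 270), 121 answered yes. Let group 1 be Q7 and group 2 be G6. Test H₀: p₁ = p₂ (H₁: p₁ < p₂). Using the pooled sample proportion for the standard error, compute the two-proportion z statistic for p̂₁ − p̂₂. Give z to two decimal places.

z = 3.20

p̂₁ = 55/85 = 0.6471, p̂₂ = 121/270 = 0.4481.
Pooled p̂ = (55+121)/(85+270) = 176/355 = 0.4958.
SE = √(p̂(1−p̂)(1/n₁+1/n₂)) = √(0.4958·0.5042·0.0154684) = √(0.00386683) = 0.0622.
z = (0.6471 − 0.4481)/0.0622 = 0.1990/0.0622 = 3.20.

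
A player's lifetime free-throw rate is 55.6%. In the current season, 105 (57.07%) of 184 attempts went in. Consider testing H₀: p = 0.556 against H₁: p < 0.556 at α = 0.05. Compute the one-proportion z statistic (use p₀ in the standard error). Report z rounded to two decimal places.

z = 0.40

p̂ = 105/184 = 0.5707.
Under H₀, SE = √(0.556·0.444/184) = √(0.00134165) = 0.0366.
z = (0.5707 − 0.556)/0.0366 = 0.0147/0.0366 = 0.40.
p-value = P(Z < 0.400) ≈ 0.6554. With α = 0.05, fail to reject H₀.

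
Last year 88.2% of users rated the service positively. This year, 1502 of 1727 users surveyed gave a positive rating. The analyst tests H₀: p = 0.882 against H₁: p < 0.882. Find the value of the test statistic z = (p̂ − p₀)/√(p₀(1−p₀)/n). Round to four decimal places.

z = -1.5823

p̂ = 1502/1727 ≈ 0.8697163.
SE = √(p₀(1−p₀)/n) = √(0.10408/1727) = 0.0077630.
z = (0.8697163 − 0.882)/0.0077630 = -0.0122837/0.0077630 = -1.5823.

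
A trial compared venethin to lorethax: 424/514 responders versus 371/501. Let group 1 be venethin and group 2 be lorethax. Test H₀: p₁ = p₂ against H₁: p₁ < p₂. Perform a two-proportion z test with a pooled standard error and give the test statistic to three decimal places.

p̂₁ = 424/514 = 0.82490, p̂₂ = 371/501 = 0.74052.
Pooled p̂ = (424+371)/(514+501) = 795/1015 = 0.78325.
SE = √(p̂(1−p̂)(1/n₁+1/n₂)) = √(0.78325·0.21675·0.00394153) = √(0.000669149) = 0.02587.
z = (0.82490 − 0.74052)/0.02587 = 0.08438/0.02587 = 3.262.
p-value = P(Z < 3.262) ≈ 0.9994.

z = 3.262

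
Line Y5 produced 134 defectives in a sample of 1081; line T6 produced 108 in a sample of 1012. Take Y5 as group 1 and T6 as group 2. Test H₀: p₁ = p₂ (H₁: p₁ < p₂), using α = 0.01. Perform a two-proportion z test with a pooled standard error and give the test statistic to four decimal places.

z = 1.2326

p̂₁ = 134/1081 ≈ 0.123959, p̂₂ = 108/1012 ≈ 0.106719.
Pooled p̂ = (134+108)/(1081+1012) = 242/2093 = 0.115624.
SE = √(p̂(1−p̂)(1/n₁+1/n₂)) = √(0.115624·0.884376·0.00191321) = √(0.000195635) = 0.013987.
z = (0.123959 − 0.106719)/0.013987 = 0.017240/0.013987 = 1.2326.
p-value = P(Z < 1.233) ≈ 0.8911, so at α = 0.01 we fail to reject H₀.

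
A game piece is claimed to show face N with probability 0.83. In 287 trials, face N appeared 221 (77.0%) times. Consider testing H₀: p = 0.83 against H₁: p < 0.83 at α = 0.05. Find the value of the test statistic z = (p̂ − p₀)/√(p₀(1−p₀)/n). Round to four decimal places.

p̂ = 221/287 = 0.770035.
Standard error under H₀: √(0.83×0.17/287) = 0.022173.
z = (0.770035 − 0.83)/0.022173 = -0.059965/0.022173 = -2.7044.
p-value = P(Z < -2.704) ≈ 0.0034, so at α = 0.05 we reject H₀.

z = -2.7044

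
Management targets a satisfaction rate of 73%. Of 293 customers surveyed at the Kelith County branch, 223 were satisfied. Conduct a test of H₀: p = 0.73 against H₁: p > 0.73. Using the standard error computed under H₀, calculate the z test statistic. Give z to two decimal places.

p̂ = 223/293 = 0.7611.
Standard error under H₀: √(0.73×0.27/293) = 0.0259.
z = (0.7611 − 0.73)/0.0259 = 0.0311/0.0259 = 1.20.

z = 1.20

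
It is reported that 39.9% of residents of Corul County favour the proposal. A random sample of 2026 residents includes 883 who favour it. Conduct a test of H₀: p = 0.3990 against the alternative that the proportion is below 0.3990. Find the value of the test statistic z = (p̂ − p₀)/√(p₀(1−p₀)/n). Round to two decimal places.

z = 3.39

p̂ = 883/2026 ≈ 0.43583.
SE = √(p₀(1−p₀)/n) = √(0.2398/2026) = 0.01088.
z = (0.43583 − 0.399)/0.01088 = 0.03683/0.01088 = 3.39.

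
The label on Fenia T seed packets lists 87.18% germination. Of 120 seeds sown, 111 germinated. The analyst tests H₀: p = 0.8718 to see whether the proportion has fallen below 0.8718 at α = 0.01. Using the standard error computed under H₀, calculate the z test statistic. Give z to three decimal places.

z = 1.743

p̂ = 111/120 = 0.92500.
SE = √(p₀(1−p₀)/n) = √(0.11176/120) = 0.03052.
z = (0.92500 − 0.8718)/0.03052 = 0.05320/0.03052 = 1.743.
p-value = P(Z < 1.743) ≈ 0.9594, so at α = 0.01 we fail to reject H₀.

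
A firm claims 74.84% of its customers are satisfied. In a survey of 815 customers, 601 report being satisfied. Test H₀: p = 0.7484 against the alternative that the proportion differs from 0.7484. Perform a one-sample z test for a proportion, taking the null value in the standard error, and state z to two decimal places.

z = -0.72

p̂ = 601/815 ≈ 0.7374.
Under H₀, SE = √(0.7484·0.2516/815) = √(0.00023104) = 0.0152.
z = (0.7374 − 0.7484)/0.0152 = -0.0110/0.0152 = -0.72.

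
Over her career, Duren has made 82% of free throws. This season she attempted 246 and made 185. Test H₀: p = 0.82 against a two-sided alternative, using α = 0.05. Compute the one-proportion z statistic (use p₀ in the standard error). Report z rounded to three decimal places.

z = -2.775

p̂ = 185/246 ≈ 0.75203.
Under H₀, SE = √(0.82·0.18/246) = √(0.0006) = 0.02449.
z = (0.75203 − 0.82)/0.02449 = -0.06797/0.02449 = -2.775.
Two-sided p-value ≈ 2·Φ(−2.775) = 0.0055, so at α = 0.05 we reject H₀.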